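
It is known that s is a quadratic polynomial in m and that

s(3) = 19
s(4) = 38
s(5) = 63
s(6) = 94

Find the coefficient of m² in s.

3

First differences: 19, 25, 31. Second differences: 6, 6.
Level-2 differences are constant, so s has degree 2.
Fitting a degree-2 polynomial gives s(m) = 3m² - 2m - 2.
The coefficient of m² is 3.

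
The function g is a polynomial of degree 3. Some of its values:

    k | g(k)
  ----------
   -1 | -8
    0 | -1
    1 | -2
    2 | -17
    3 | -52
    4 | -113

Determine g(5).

-206

First differences: 7, -1, -15, -35, -61. Second differences: -8, -14, -20, -26. Third differences: -6, -6, -6.
Level-3 differences are constant, so g has degree 3.
Fitting a degree-3 polynomial gives g(k) = -k³ - 4k² + 4k - 1.
Then g(5) = -206.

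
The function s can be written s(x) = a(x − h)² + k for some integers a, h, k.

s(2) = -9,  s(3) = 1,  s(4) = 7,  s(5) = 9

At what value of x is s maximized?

First differences 10, 6, 2; second difference -4 = 2a, so a = -2.
Expanding, the x-coefficient is −2ah = 4h; matching it to the data gives h = 5, and then k = 9.
So s(x) = -2(x − 5)² + 9.
Hence h = 5.

5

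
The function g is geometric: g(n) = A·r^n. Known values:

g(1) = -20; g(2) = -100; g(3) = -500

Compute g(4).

Consecutive ratio: -100/(-20) = 5, and -500/(-100) = 5, so r = 5.
Then A·5^1 = -20 gives A = -4, and g(n) = -4·5^n.
g(4) = -4·5^4 = -2500.

-2500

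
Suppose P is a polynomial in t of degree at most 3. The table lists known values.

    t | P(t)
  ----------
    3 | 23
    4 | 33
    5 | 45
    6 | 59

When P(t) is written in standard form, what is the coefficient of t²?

1

First differences: 10, 12, 14. Second differences: 2, 2.
Level-2 differences are constant, so P has degree 2.
Fitting a degree-2 polynomial gives P(t) = t² + 3t + 5.
The coefficient of t² is 1.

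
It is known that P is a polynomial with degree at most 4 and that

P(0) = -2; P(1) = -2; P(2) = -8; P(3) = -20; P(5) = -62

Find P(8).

Write P(k) = ak^4 + bk³ + ck² + dk + e; the 5 given values yield a linear system in the 5 coefficients.
Solving, the top 2 coefficients vanish, and P(k) = -3k² + 3k - 2.
Then P(8) = -170.

-170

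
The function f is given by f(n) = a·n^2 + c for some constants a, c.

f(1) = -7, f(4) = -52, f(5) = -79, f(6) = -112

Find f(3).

-31

From f(1) = -7 and f(4) = -52: 1a + c = -7 and 16a + c = -52.
Subtracting: 15a = -45, so a = -3; then c = -7 − (-3)·1 = -4.
So f(n) = -3n² − 4, and f(3) = -31.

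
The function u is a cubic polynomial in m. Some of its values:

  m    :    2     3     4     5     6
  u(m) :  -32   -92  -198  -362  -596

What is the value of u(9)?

First differences: -60, -106, -164, -234. Second differences: -46, -58, -70. Third differences: -12, -12.
Level-3 differences are constant, so u has degree 3.
Fitting a degree-3 polynomial gives u(m) = -2m³ - 5m² + 3m - 2.
Then u(9) = -1838.

-1838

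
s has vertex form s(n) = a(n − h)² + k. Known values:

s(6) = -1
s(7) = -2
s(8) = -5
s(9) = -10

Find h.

First differences -1, -3, -5; second difference -2 = 2a, so a = -1.
Expanding, the n-coefficient is −2ah = 2h; matching it to the data gives h = 6, and then k = -1.
So s(n) = -1(n − 6)² − 1.
Hence h = 6.

6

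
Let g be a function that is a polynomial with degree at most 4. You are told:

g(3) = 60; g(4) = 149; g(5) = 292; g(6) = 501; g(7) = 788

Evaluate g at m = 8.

First differences: 89, 143, 209, 287. Second differences: 54, 66, 78. Third differences: 12, 12.
Level-3 differences are constant, so g has degree 3.
Extending the table by one column gives the next first difference 377, so g(8) = 788 + 377 = 1165.

1165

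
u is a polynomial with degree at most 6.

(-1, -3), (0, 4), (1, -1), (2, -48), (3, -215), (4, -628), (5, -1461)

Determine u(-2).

-40

First differences: 7, -5, -47, -167, -413, -833. Second differences: -12, -42, -120, -246, -420. Third differences: -30, -78, -126, -174. Fourth differences: -48, -48, -48.
Level-4 differences are constant, so u has degree 4.
Fitting a degree-4 polynomial gives u(m) = -2m^4 - m³ - 4m² + 2m + 4.
Then u(-2) = -40.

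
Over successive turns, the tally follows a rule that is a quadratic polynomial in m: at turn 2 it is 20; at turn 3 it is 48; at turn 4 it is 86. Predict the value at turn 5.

Write the value at m as Q(m).
Write Q(m) = am² + bm + c; the 3 given values yield a linear system in the 3 coefficients.
Solving, Q(m) = 5m² + 3m - 6.
Then Q(5) = 134.

134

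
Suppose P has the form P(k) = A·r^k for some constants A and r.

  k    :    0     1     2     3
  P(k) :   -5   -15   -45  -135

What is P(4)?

-405

Consecutive ratio: -15/(-5) = 3, and -45/(-15) = 3, so r = 3.
Then A·3^0 = -5 gives A = -5, and P(k) = -5·3^k.
P(4) = -5·3^4 = -405.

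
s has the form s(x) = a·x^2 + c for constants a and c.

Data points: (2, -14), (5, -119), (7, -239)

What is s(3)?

From s(2) = -14 and s(5) = -119: 4a + c = -14 and 25a + c = -119.
Subtracting: 21a = -105, so a = -5; then c = -14 − (-5)·4 = 6.
So s(x) = -5x² + 6, and s(3) = -39.

-39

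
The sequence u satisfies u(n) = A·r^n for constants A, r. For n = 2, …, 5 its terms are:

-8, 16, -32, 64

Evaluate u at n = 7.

256

Consecutive ratio: 16/(-8) = -2, and -32/16 = -2, so r = -2.
Then A·(-2)^2 = -8 gives A = -2, and u(n) = -2·(-2)^n.
u(7) = -2·(-2)^7 = 256.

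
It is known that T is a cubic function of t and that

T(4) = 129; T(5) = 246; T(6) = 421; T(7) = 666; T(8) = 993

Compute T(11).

2586

Write T(t) = at³ + bt² + ct + d; the 5 given values yield a linear system in the 4 coefficients.
Solving, T(t) = 2t³ - t² + 4t + 1.
Then T(11) = 2586.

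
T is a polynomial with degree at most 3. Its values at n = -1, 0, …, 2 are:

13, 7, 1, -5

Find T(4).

-17

Write T(n) = an³ + bn² + cn + d; the 4 given values yield a linear system in the 4 coefficients.
Solving, the top 2 coefficients vanish, and T(n) = -6n + 7.
Then T(4) = -17.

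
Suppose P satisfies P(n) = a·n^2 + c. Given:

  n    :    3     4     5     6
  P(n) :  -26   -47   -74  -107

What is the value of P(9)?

From P(3) = -26 and P(4) = -47: 9a + c = -26 and 16a + c = -47.
Subtracting: 7a = -21, so a = -3; then c = -26 − (-3)·9 = 1.
So P(n) = -3n² + 1, and P(9) = -242.

-242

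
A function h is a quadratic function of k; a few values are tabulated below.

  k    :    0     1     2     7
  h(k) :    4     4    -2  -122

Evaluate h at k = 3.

-14

Write h(k) = ak² + bk + c; the 4 given values yield a linear system in the 3 coefficients.
Solving, h(k) = -3k² + 3k + 4.
Then h(3) = -14.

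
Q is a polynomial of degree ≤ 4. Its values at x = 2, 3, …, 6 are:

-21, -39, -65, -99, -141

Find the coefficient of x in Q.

First differences: -18, -26, -34, -42. Second differences: -8, -8, -8.
Level-2 differences are constant, so Q has degree 2.
Fitting a degree-2 polynomial gives Q(x) = -4x² + 2x - 9.
The coefficient of x is 2.

2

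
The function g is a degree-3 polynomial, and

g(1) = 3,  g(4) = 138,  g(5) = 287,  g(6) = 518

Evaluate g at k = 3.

53

Write g(k) = ak³ + bk² + ck + d; the 4 given values yield a linear system in the 4 coefficients.
Solving, g(k) = 3k³ - 4k² + 2k + 2.
Then g(3) = 53.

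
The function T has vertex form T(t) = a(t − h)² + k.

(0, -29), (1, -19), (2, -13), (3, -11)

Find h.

3

First differences 10, 6, 2; second difference -4 = 2a, so a = -2.
Expanding, the t-coefficient is −2ah = 4h; matching it to the data gives h = 3, and then k = -11.
So T(t) = -2(t − 3)² − 11.
Hence h = 3.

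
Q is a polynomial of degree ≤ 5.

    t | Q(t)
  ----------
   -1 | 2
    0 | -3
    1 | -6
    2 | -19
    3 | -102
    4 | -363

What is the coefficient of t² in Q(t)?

First differences: -5, -3, -13, -83, -261. Second differences: 2, -10, -70, -178. Third differences: -12, -60, -108. Fourth differences: -48, -48.
Level-4 differences are constant, so Q has degree 4.
Fitting a degree-4 polynomial gives Q(t) = -2t^4 + 2t³ + 3t² - 6t - 3.
The coefficient of t² is 3.

3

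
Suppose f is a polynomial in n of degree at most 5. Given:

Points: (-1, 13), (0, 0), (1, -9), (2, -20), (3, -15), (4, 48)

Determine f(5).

First differences: -13, -9, -11, 5, 63. Second differences: 4, -2, 16, 58. Third differences: -6, 18, 42. Fourth differences: 24, 24.
Level-4 differences are constant, so f has degree 4.
Extending the table by one column gives the next first difference 187, so f(5) = 48 + 187 = 235.

235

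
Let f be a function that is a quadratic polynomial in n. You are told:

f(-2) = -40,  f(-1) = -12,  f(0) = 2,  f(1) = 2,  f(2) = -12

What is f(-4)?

-138

First differences: 28, 14, 0, -14. Second differences: -14, -14, -14.
Level-2 differences are constant, so f has degree 2.
Fitting a degree-2 polynomial gives f(n) = -7n² + 7n + 2.
Then f(-4) = -138.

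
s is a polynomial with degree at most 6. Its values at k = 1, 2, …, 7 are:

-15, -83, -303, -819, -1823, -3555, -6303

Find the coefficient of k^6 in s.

Write s(k) = ak^6 + bk^5 + ck^4 + dk³ + ek² + pk + q; the 7 given values yield a linear system in the 7 coefficients.
Solving, the top 2 coefficients vanish, and s(k) = -2k^4 - 4k³ - 2k² - 4k - 3.
The coefficient of k^6 is 0.

0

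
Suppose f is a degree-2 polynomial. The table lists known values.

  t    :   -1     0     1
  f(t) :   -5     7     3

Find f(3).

Write f(t) = at² + bt + c; the 3 given values yield a linear system in the 3 coefficients.
Solving, f(t) = -8t² + 4t + 7.
Then f(3) = -53.

-53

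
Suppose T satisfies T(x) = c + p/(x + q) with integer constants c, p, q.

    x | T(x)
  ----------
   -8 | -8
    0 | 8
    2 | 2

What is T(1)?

(T(x) − c)(x + q) = p for each data point; the three points give a linear system in c and q, then p follows.
Solving: c = -4, q = 2, p = 24, so T(x) = -4 + 24/(x + 2).
Then T(1) = -4 + 24/3 = 4.

4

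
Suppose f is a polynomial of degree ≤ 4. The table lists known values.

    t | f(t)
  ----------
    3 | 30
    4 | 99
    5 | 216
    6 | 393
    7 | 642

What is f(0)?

-9

First differences: 69, 117, 177, 249. Second differences: 48, 60, 72. Third differences: 12, 12.
Level-3 differences are constant, so f has degree 3.
Fitting a degree-3 polynomial gives f(t) = 2t³ - 5t - 9.
Then f(0) = -9.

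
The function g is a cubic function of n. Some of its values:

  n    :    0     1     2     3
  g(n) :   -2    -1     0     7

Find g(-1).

-9

Write g(n) = an³ + bn² + cn + d; the 4 given values yield a linear system in the 4 coefficients.
Solving, g(n) = n³ - 3n² + 3n - 2.
Then g(-1) = -9.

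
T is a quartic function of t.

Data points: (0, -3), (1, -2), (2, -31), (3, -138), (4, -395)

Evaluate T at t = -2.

-23

Write T(t) = at^4 + bt³ + ct² + dt + e; the 5 given values yield a linear system in the 5 coefficients.
Solving, T(t) = -t^4 - 2t³ - 2t² + 6t - 3.
Then T(-2) = -23.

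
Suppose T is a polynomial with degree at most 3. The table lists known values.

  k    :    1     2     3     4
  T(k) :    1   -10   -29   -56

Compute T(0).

Write T(k) = ak³ + bk² + ck + d; the 4 given values yield a linear system in the 4 coefficients.
Solving, the leading coefficient vanishes, and T(k) = -4k² + k + 4.
Then T(0) = 4.

4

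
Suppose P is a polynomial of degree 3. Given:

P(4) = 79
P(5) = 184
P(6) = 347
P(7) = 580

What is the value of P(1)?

-8

Write P(n) = an³ + bn² + cn + d; the 4 given values yield a linear system in the 4 coefficients.
Solving, P(n) = 2n³ - n² - 8n - 1.
Then P(1) = -8.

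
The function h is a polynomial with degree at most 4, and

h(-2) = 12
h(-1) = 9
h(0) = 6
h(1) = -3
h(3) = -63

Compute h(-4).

Write h(x) = ax^4 + bx³ + cx² + dx + e; the 5 given values yield a linear system in the 5 coefficients.
Solving, the leading coefficient vanishes, and h(x) = -x³ - 3x² - 5x + 6.
Then h(-4) = 42.

42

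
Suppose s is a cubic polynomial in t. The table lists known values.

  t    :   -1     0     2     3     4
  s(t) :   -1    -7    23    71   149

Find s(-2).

11

Write s(t) = at³ + bt² + ct + d; the 5 given values yield a linear system in the 4 coefficients.
Solving, s(t) = t³ + 6t² - t - 7.
Then s(-2) = 11.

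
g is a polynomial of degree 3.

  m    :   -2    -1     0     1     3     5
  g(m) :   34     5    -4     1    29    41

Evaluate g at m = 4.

Write g(m) = am³ + bm² + cm + d; the 6 given values yield a linear system in the 4 coefficients.
Solving, g(m) = -m³ + 7m² - m - 4.
Then g(4) = 40.

40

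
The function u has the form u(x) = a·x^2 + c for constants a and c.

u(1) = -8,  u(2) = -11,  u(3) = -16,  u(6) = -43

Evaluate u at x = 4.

-23

From u(1) = -8 and u(2) = -11: 1a + c = -8 and 4a + c = -11.
Subtracting: 3a = -3, so a = -1; then c = -8 − (-1)·1 = -7.
So u(x) = -1x² − 7, and u(4) = -23.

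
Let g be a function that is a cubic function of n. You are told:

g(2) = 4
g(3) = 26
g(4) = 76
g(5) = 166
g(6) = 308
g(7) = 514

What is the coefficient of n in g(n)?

First differences: 22, 50, 90, 142, 206. Second differences: 28, 40, 52, 64. Third differences: 12, 12, 12.
Level-3 differences are constant, so g has degree 3.
Fitting a degree-3 polynomial gives g(n) = 2n³ - 4n² + 4n - 4.
The coefficient of n is 4.

4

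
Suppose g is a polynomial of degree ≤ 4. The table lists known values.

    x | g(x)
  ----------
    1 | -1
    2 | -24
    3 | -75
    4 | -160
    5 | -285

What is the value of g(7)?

-679

First differences: -23, -51, -85, -125. Second differences: -28, -34, -40. Third differences: -6, -6.
Level-3 differences are constant, so g has degree 3.
Fitting a degree-3 polynomial gives g(x) = -x³ - 8x² + 8x.
Then g(7) = -679.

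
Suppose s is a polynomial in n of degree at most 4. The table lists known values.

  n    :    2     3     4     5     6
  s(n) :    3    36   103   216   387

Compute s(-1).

First differences: 33, 67, 113, 171. Second differences: 34, 46, 58. Third differences: 12, 12.
Level-3 differences are constant, so s has degree 3.
Fitting a degree-3 polynomial gives s(n) = 2n³ - n² - 9.
Then s(-1) = -12.

-12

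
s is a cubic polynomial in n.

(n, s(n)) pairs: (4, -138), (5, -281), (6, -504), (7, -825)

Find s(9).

-1833

Write s(n) = an³ + bn² + cn + d; the 4 given values yield a linear system in the 4 coefficients.
Solving, s(n) = -3n³ + 5n² - 5n - 6.
Then s(9) = -1833.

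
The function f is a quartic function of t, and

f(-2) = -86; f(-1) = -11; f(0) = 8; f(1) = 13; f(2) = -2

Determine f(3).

-91

Write f(t) = at^4 + bt³ + ct² + dt + e; the 5 given values yield a linear system in the 5 coefficients.
Solving, f(t) = -2t^4 + 3t³ - 5t² + 9t + 8.
Then f(3) = -91.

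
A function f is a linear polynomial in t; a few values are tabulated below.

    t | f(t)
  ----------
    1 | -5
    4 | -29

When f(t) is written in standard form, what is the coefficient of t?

Write f(t) = at + b; the 2 given values yield a linear system in the 2 coefficients.
Solving, f(t) = -8t + 3.
The coefficient of t is -8.

-8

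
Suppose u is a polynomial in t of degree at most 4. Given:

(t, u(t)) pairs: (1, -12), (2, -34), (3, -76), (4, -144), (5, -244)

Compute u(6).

Write u(t) = at^4 + bt³ + ct² + dt + e; the 5 given values yield a linear system in the 5 coefficients.
Solving, the leading coefficient vanishes, and u(t) = -t³ - 4t² - 3t - 4.
Then u(6) = -382.

-382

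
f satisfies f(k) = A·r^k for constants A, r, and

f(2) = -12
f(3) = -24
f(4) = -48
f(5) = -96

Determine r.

2

Consecutive ratio: -24/(-12) = 2, and -48/(-24) = 2, so r = 2.
Then A·2^2 = -12 gives A = -3, and f(k) = -3·2^k.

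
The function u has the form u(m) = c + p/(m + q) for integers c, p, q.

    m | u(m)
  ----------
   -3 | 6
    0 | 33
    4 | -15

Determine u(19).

(u(m) − c)(m + q) = p for each data point; the three points give a linear system in c and q, then p follows.
Solving: c = -3, q = -1, p = -36, so u(m) = -3 − 36/(m − 1).
Then u(19) = -3 − 36/18 = -5.

-5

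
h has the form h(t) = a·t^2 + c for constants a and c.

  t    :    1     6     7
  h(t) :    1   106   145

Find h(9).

From h(1) = 1 and h(6) = 106: 1a + c = 1 and 36a + c = 106.
Subtracting: 35a = 105, so a = 3; then c = 1 − 3·1 = -2.
So h(t) = 3t² − 2, and h(9) = 241.

241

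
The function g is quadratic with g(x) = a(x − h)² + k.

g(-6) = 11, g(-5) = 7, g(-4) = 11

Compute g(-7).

First differences -4, 4; second difference 8 = 2a, so a = 4.
Expanding, the x-coefficient is −2ah = -8h; matching it to the data gives h = -5, and then k = 7.
So g(x) = 4(x + 5)² + 7.
g(-7) = 4·(-2)² + 7 = 23.

23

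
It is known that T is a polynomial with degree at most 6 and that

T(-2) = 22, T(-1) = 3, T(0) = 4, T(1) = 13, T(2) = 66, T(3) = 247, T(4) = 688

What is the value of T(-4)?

408

First differences: -19, 1, 9, 53, 181, 441. Second differences: 20, 8, 44, 128, 260. Third differences: -12, 36, 84, 132. Fourth differences: 48, 48, 48.
Level-4 differences are constant, so T has degree 4.
Fitting a degree-4 polynomial gives T(t) = 2t^4 + 2t³ + 2t² + 3t + 4.
Then T(-4) = 408.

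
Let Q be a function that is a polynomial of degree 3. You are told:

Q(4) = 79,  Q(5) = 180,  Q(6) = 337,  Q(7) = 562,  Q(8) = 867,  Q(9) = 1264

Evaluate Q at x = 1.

-8

First differences: 101, 157, 225, 305, 397. Second differences: 56, 68, 80, 92. Third differences: 12, 12, 12.
Level-3 differences are constant, so Q has degree 3.
Fitting a degree-3 polynomial gives Q(x) = 2x³ - 2x² - 3x - 5.
Then Q(1) = -8.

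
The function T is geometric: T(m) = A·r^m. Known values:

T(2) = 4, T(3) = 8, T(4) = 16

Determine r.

Consecutive ratio: 8/4 = 2, and 16/8 = 2, so r = 2.
Then A·2^2 = 4 gives A = 1, and T(m) = 1·2^m.

2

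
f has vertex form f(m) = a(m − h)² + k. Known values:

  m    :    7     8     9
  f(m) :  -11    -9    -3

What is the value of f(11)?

21

First differences 2, 6; second difference 4 = 2a, so a = 2.
Expanding, the m-coefficient is −2ah = -4h; matching it to the data gives h = 7, and then k = -11.
So f(m) = 2(m − 7)² − 11.
f(11) = 2·4² − 11 = 21.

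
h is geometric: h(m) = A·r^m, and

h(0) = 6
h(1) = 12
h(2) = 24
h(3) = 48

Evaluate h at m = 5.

Consecutive ratio: 12/6 = 2, and 24/12 = 2, so r = 2.
Then A·2^0 = 6 gives A = 6, and h(m) = 6·2^m.
h(5) = 6·2^5 = 192.

192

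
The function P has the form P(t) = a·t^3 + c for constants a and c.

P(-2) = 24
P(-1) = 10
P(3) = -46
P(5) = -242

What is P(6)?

-424

From P(-2) = 24 and P(-1) = 10: -8a + c = 24 and -1a + c = 10.
Subtracting: 7a = -14, so a = -2; then c = 24 − (-2)·(-8) = 8.
So P(t) = -2t³ + 8, and P(6) = -424.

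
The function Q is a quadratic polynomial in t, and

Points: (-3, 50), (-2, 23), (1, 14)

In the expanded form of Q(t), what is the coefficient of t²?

Write Q(t) = at² + bt + c; the 3 given values yield a linear system in the 3 coefficients.
Solving, Q(t) = 6t² + 3t + 5.
The coefficient of t² is 6.

6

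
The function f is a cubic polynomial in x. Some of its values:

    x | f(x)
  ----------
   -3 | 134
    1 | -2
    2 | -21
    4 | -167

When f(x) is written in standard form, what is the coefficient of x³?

Write f(x) = ax³ + bx² + cx + d; the 4 given values yield a linear system in the 4 coefficients.
Solving, f(x) = -3x³ + 3x² - 7x + 5.
The coefficient of x³ is -3.

-3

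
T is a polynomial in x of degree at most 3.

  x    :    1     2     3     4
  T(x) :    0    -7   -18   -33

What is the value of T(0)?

3

First differences: -7, -11, -15. Second differences: -4, -4.
Level-2 differences are constant, so T has degree 2.
Fitting a degree-2 polynomial gives T(x) = -2x² - x + 3.
Then T(0) = 3.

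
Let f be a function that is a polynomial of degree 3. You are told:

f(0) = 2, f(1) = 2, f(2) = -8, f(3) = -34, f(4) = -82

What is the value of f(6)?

-268

First differences: 0, -10, -26, -48. Second differences: -10, -16, -22. Third differences: -6, -6.
Level-3 differences are constant, so f has degree 3.
Fitting a degree-3 polynomial gives f(x) = -x³ - 2x² + 3x + 2.
Then f(6) = -268.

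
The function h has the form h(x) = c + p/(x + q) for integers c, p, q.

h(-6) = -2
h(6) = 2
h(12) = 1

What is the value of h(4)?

3

(h(x) − c)(x + q) = p for each data point; the three points give a linear system in c and q, then p follows.
Solving: c = 0, q = 0, p = 12, so h(x) = 12/(x + 0).
Then h(4) = 0 + 12/4 = 3.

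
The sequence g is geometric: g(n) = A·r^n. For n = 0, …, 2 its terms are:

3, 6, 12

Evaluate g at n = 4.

48

Consecutive ratio: 6/3 = 2, and 12/6 = 2, so r = 2.
Then A·2^0 = 3 gives A = 3, and g(n) = 3·2^n.
g(4) = 3·2^4 = 48.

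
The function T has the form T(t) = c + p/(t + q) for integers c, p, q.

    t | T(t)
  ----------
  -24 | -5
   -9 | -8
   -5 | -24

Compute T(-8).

-9

(T(t) − c)(t + q) = p for each data point; the three points give a linear system in c and q, then p follows.
Solving: c = -4, q = 4, p = 20, so T(t) = -4 + 20/(t + 4).
Then T(-8) = -4 + 20/(-4) = -9.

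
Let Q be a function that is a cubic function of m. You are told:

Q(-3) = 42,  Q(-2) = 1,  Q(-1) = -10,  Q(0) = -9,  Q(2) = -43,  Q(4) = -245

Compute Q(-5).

286

Write Q(m) = am³ + bm² + cm + d; the 6 given values yield a linear system in the 4 coefficients.
Solving, Q(m) = -3m³ - 3m² + m - 9.
Then Q(-5) = 286.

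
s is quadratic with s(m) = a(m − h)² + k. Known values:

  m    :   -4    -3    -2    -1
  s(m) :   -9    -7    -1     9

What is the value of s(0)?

23

First differences 2, 6, 10; second difference 4 = 2a, so a = 2.
Expanding, the m-coefficient is −2ah = -4h; matching it to the data gives h = -4, and then k = -9.
So s(m) = 2(m + 4)² − 9.
s(0) = 2·4² − 9 = 23.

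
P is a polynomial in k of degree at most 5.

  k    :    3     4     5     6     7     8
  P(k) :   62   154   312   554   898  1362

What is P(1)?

First differences: 92, 158, 242, 344, 464. Second differences: 66, 84, 102, 120. Third differences: 18, 18, 18.
Level-3 differences are constant, so P has degree 3.
Fitting a degree-3 polynomial gives P(k) = 3k³ - 3k² + 2k + 2.
Then P(1) = 4.

4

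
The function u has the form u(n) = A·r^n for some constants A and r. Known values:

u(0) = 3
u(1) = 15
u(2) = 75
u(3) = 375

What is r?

5

Consecutive ratio: 15/3 = 5, and 75/15 = 5, so r = 5.
Then A·5^0 = 3 gives A = 3, and u(n) = 3·5^n.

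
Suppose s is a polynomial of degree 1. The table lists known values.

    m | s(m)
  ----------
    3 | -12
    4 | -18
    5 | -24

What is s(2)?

First differences: -6, -6.
Level-1 differences are constant, so s has degree 1.
Fitting a degree-1 polynomial gives s(m) = -6m + 6.
Then s(2) = -6.

-6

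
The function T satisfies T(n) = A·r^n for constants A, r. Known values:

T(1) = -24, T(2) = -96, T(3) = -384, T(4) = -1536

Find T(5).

Consecutive ratio: -96/(-24) = 4, and -384/(-96) = 4, so r = 4.
Then A·4^1 = -24 gives A = -6, and T(n) = -6·4^n.
T(5) = -6·4^5 = -6144.

-6144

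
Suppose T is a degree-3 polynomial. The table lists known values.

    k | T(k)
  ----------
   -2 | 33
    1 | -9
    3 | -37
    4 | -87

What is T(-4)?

201

Write T(k) = ak³ + bk² + ck + d; the 4 given values yield a linear system in the 4 coefficients.
Solving, T(k) = -2k³ + 4k² - 4k - 7.
Then T(-4) = 201.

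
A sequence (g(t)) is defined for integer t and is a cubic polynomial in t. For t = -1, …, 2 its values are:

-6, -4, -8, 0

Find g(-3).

Write g(t) = at³ + bt² + ct + d; the 4 given values yield a linear system in the 4 coefficients.
Solving, g(t) = 3t³ - 3t² - 4t - 4.
Then g(-3) = -100.

-100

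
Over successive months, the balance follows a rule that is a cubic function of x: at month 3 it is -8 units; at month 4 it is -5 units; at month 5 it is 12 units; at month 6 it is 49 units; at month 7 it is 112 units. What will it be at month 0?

Write the value at x as P(x).
First differences: 3, 17, 37, 63. Second differences: 14, 20, 26. Third differences: 6, 6.
Level-3 differences are constant, so P has degree 3.
Fitting a degree-3 polynomial gives P(x) = x³ - 5x² + x + 7.
Then P(0) = 7.

7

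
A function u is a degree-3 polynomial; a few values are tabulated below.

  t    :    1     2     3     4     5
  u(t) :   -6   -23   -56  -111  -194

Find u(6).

Write u(t) = at³ + bt² + ct + d; the 5 given values yield a linear system in the 4 coefficients.
Solving, u(t) = -t³ - 2t² - 4t + 1.
Then u(6) = -311.

-311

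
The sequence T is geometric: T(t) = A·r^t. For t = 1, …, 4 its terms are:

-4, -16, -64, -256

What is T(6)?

-4096

Consecutive ratio: -16/(-4) = 4, and -64/(-16) = 4, so r = 4.
Then A·4^1 = -4 gives A = -1, and T(t) = -1·4^t.
T(6) = -1·4^6 = -4096.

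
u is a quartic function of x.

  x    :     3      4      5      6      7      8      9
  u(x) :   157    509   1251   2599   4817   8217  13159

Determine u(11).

Write u(x) = ax^4 + bx³ + cx² + dx + e; the 7 given values yield a linear system in the 5 coefficients.
Solving, u(x) = 2x^4 + x² - 5x + 1.
Then u(11) = 29349.

29349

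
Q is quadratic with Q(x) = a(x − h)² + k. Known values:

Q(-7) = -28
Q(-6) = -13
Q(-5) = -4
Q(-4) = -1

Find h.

First differences 15, 9, 3; second difference -6 = 2a, so a = -3.
Expanding, the x-coefficient is −2ah = 6h; matching it to the data gives h = -4, and then k = -1.
So Q(x) = -3(x + 4)² − 1.
Hence h = -4.

-4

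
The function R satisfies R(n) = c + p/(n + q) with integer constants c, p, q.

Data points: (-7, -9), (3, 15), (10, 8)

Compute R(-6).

-12

(R(n) − c)(n + q) = p for each data point; the three points give a linear system in c and q, then p follows.
Solving: c = 3, q = 2, p = 60, so R(n) = 3 + 60/(n + 2).
Then R(-6) = 3 + 60/(-4) = -12.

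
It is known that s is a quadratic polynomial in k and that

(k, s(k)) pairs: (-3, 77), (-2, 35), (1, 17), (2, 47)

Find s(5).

Write s(k) = ak² + bk + c; the 4 given values yield a linear system in the 3 coefficients.
Solving, s(k) = 9k² + 3k + 5.
Then s(5) = 245.

245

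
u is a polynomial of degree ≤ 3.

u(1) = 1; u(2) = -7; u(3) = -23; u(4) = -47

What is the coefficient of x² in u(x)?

First differences: -8, -16, -24. Second differences: -8, -8.
Level-2 differences are constant, so u has degree 2.
Fitting a degree-2 polynomial gives u(x) = -4x² + 4x + 1.
The coefficient of x² is -4.

-4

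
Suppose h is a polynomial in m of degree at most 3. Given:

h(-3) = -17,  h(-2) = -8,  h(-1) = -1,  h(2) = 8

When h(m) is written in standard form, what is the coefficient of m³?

0

Write h(m) = am³ + bm² + cm + d; the 4 given values yield a linear system in the 4 coefficients.
Solving, the leading coefficient vanishes, and h(m) = -m² + 4m + 4.
The coefficient of m³ is 0.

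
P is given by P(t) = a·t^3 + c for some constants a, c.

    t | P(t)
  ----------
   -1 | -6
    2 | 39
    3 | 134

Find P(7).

1714

From P(-1) = -6 and P(2) = 39: -1a + c = -6 and 8a + c = 39.
Subtracting: 9a = 45, so a = 5; then c = -6 − 5·(-1) = -1.
So P(t) = 5t³ − 1, and P(7) = 1714.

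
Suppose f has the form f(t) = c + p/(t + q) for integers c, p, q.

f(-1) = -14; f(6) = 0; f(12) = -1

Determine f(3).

2

(f(t) − c)(t + q) = p for each data point; the three points give a linear system in c and q, then p follows.
Solving: c = -2, q = 0, p = 12, so f(t) = -2 + 12/(t + 0).
Then f(3) = -2 + 12/3 = 2.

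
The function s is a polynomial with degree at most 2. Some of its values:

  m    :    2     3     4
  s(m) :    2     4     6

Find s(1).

0

Write s(m) = am² + bm + c; the 3 given values yield a linear system in the 3 coefficients.
Solving, the leading coefficient vanishes, and s(m) = 2m - 2.
Then s(1) = 0.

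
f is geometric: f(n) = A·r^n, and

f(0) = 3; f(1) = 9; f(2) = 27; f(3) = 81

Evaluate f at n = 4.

243

Consecutive ratio: 9/3 = 3, and 27/9 = 3, so r = 3.
Then A·3^0 = 3 gives A = 3, and f(n) = 3·3^n.
f(4) = 3·3^4 = 243.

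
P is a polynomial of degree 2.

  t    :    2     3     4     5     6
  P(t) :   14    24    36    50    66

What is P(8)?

First differences: 10, 12, 14, 16. Second differences: 2, 2, 2.
Level-2 differences are constant, so P has degree 2.
Fitting a degree-2 polynomial gives P(t) = t² + 5t.
Then P(8) = 104.

104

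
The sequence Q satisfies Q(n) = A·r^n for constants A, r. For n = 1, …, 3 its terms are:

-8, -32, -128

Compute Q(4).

Consecutive ratio: -32/(-8) = 4, and -128/(-32) = 4, so r = 4.
Then A·4^1 = -8 gives A = -2, and Q(n) = -2·4^n.
Q(4) = -2·4^4 = -512.

-512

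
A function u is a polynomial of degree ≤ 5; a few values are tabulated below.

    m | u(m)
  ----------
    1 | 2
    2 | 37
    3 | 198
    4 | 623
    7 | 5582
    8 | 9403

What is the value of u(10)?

22493

Write u(m) = am^5 + bm^4 + cm³ + dm² + em + p; the 6 given values yield a linear system in the 6 coefficients.
Solving, the leading coefficient vanishes, and u(m) = 2m^4 + 3m³ - 5m² - m + 3.
Then u(10) = 22493.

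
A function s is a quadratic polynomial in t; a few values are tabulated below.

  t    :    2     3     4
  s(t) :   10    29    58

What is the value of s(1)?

Write s(t) = at² + bt + c; the 3 given values yield a linear system in the 3 coefficients.
Solving, s(t) = 5t² - 6t + 2.
Then s(1) = 1.

1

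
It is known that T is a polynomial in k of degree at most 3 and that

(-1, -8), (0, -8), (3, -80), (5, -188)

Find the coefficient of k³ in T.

0

Write T(k) = ak³ + bk² + ck + d; the 4 given values yield a linear system in the 4 coefficients.
Solving, the leading coefficient vanishes, and T(k) = -6k² - 6k - 8.
The coefficient of k³ is 0.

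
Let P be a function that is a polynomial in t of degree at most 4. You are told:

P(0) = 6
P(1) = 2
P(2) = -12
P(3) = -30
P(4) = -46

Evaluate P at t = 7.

Write P(t) = at^4 + bt³ + ct² + dt + e; the 5 given values yield a linear system in the 5 coefficients.
Solving, the leading coefficient vanishes, and P(t) = t³ - 8t² + 3t + 6.
Then P(7) = -22.

-22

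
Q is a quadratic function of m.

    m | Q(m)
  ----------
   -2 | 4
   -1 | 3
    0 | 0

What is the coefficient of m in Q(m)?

Write Q(m) = am² + bm + c; the 3 given values yield a linear system in the 3 coefficients.
Solving, Q(m) = -m² - 4m.
The coefficient of m is -4.

-4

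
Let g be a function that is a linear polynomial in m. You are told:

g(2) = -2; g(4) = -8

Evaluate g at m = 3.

-5

Write g(m) = am + b; the 2 given values yield a linear system in the 2 coefficients.
Solving, g(m) = -3m + 4.
Then g(3) = -5.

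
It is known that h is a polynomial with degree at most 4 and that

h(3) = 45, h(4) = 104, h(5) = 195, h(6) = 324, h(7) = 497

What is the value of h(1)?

-1

Write h(t) = at^4 + bt³ + ct² + dt + e; the 5 given values yield a linear system in the 5 coefficients.
Solving, the leading coefficient vanishes, and h(t) = t³ + 4t² - 6t.
Then h(1) = -1.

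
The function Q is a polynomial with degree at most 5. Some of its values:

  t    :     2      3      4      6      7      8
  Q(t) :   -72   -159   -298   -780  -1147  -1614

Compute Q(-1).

-3

Write Q(t) = at^5 + bt^4 + ct³ + dt² + et + p; the 6 given values yield a linear system in the 6 coefficients.
Solving, the top 2 coefficients vanish, and Q(t) = -2t³ - 8t² - 9t - 6.
Then Q(-1) = -3.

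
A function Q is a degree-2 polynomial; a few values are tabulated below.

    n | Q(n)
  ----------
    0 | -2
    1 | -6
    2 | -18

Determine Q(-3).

Write Q(n) = an² + bn + c; the 3 given values yield a linear system in the 3 coefficients.
Solving, Q(n) = -4n² - 2.
Then Q(-3) = -38.

-38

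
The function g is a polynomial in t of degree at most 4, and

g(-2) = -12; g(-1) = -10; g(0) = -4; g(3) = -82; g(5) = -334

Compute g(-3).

Write g(t) = at^4 + bt³ + ct² + dt + e; the 5 given values yield a linear system in the 5 coefficients.
Solving, the leading coefficient vanishes, and g(t) = -2t³ - 4t² + 4t - 4.
Then g(-3) = 2.

2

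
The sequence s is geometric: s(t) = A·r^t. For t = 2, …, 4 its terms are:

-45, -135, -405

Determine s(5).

-1215

Consecutive ratio: -135/(-45) = 3, and -405/(-135) = 3, so r = 3.
Then A·3^2 = -45 gives A = -5, and s(t) = -5·3^t.
s(5) = -5·3^5 = -1215.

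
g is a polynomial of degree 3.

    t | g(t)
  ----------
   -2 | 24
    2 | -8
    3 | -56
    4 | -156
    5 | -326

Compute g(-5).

384

Write g(t) = at³ + bt² + ct + d; the 5 given values yield a linear system in the 4 coefficients.
Solving, g(t) = -3t³ + t² + 4t + 4.
Then g(-5) = 384.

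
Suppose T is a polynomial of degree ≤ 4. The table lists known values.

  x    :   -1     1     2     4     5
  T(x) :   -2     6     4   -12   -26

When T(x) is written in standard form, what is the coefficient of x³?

Write T(x) = ax^4 + bx³ + cx² + dx + e; the 5 given values yield a linear system in the 5 coefficients.
Solving, the top 2 coefficients vanish, and T(x) = -2x² + 4x + 4.
The coefficient of x³ is 0.

0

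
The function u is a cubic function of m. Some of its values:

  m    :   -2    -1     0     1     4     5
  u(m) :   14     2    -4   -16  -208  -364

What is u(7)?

Write u(m) = am³ + bm² + cm + d; the 6 given values yield a linear system in the 4 coefficients.
Solving, u(m) = -2m³ - 3m² - 7m - 4.
Then u(7) = -886.

-886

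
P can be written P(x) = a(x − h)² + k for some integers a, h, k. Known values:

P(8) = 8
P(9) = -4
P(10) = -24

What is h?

First differences -12, -20; second difference -8 = 2a, so a = -4.
Expanding, the x-coefficient is −2ah = 8h; matching it to the data gives h = 7, and then k = 12.
So P(x) = -4(x − 7)² + 12.
Hence h = 7.

7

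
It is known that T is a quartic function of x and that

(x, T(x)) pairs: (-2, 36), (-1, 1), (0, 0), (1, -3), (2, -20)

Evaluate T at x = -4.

472

Write T(x) = ax^4 + bx³ + cx² + dx + e; the 5 given values yield a linear system in the 5 coefficients.
Solving, T(x) = x^4 - 4x³ - 2x² + 2x.
Then T(-4) = 472.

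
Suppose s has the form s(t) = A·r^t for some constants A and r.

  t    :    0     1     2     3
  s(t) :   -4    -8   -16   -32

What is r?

Consecutive ratio: -8/(-4) = 2, and -16/(-8) = 2, so r = 2.
Then A·2^0 = -4 gives A = -4, and s(t) = -4·2^t.

2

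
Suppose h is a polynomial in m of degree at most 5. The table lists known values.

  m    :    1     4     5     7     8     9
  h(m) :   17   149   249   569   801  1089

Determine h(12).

Write h(m) = am^5 + bm^4 + cm³ + dm² + em + p; the 6 given values yield a linear system in the 6 coefficients.
Solving, the top 2 coefficients vanish, and h(m) = m³ + 4m² + 3m + 9.
Then h(12) = 2349.

2349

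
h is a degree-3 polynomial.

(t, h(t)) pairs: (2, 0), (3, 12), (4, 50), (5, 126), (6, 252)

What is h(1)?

2

Write h(t) = at³ + bt² + ct + d; the 5 given values yield a linear system in the 4 coefficients.
Solving, h(t) = 2t³ - 5t² - t + 6.
Then h(1) = 2.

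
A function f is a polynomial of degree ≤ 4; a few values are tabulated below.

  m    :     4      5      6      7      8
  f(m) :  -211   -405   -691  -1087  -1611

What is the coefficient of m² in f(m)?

-1

First differences: -194, -286, -396, -524. Second differences: -92, -110, -128. Third differences: -18, -18.
Level-3 differences are constant, so f has degree 3.
Fitting a degree-3 polynomial gives f(m) = -3m³ - m² - 2m + 5.
The coefficient of m² is -1.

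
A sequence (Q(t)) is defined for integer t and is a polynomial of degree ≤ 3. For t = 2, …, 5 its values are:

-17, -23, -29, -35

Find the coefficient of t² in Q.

0

First differences: -6, -6, -6.
Level-1 differences are constant, so Q has degree 1.
Fitting a degree-1 polynomial gives Q(t) = -6t - 5.
The coefficient of t² is 0.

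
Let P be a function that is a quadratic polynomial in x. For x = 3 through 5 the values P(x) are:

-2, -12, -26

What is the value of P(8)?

-92

Write P(x) = ax² + bx + c; the 3 given values yield a linear system in the 3 coefficients.
Solving, P(x) = -2x² + 4x + 4.
Then P(8) = -92.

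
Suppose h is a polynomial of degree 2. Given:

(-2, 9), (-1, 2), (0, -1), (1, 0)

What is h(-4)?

35

First differences: -7, -3, 1. Second differences: 4, 4.
Level-2 differences are constant, so h has degree 2.
Fitting a degree-2 polynomial gives h(m) = 2m² - m - 1.
Then h(-4) = 35.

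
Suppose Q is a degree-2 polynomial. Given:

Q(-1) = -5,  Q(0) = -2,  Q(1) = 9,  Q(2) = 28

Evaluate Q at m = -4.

34

First differences: 3, 11, 19. Second differences: 8, 8.
Level-2 differences are constant, so Q has degree 2.
Fitting a degree-2 polynomial gives Q(m) = 4m² + 7m - 2.
Then Q(-4) = 34.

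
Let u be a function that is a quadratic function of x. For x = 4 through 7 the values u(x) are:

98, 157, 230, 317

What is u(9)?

First differences: 59, 73, 87. Second differences: 14, 14.
Level-2 differences are constant, so u has degree 2.
Fitting a degree-2 polynomial gives u(x) = 7x² - 4x + 2.
Then u(9) = 533.

533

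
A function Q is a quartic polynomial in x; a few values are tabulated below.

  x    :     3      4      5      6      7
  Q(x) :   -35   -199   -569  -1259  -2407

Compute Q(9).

Write Q(x) = ax^4 + bx³ + cx² + dx + e; the 5 given values yield a linear system in the 5 coefficients.
Solving, Q(x) = -x^4 - x³ + 6x² + 6x + 1.
Then Q(9) = -6749.

-6749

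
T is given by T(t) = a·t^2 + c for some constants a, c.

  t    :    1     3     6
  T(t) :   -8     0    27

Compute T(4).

7

From T(1) = -8 and T(3) = 0: 1a + c = -8 and 9a + c = 0.
Subtracting: 8a = 8, so a = 1; then c = -8 − 1·1 = -9.
So T(t) = 1t² − 9, and T(4) = 7.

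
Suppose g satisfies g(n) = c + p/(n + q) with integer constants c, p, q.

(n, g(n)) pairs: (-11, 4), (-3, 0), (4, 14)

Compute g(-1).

(g(n) − c)(n + q) = p for each data point; the three points give a linear system in c and q, then p follows.
Solving: c = 6, q = -1, p = 24, so g(n) = 6 + 24/(n − 1).
Then g(-1) = 6 + 24/(-2) = -6.

-6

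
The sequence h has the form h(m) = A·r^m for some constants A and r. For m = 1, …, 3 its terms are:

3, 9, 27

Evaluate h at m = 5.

243

Consecutive ratio: 9/3 = 3, and 27/9 = 3, so r = 3.
Then A·3^1 = 3 gives A = 1, and h(m) = 1·3^m.
h(5) = 1·3^5 = 243.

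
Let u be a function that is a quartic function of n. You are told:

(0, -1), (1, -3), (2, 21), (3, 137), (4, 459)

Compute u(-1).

Write u(n) = an^4 + bn³ + cn² + dn + e; the 5 given values yield a linear system in the 5 coefficients.
Solving, u(n) = 2n^4 - n³ + 2n² - 5n - 1.
Then u(-1) = 9.

9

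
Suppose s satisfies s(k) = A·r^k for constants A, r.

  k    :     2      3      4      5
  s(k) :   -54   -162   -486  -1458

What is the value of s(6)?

Consecutive ratio: -162/(-54) = 3, and -486/(-162) = 3, so r = 3.
Then A·3^2 = -54 gives A = -6, and s(k) = -6·3^k.
s(6) = -6·3^6 = -4374.

-4374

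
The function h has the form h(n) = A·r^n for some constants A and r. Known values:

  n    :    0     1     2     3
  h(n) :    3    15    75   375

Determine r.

5

Consecutive ratio: 15/3 = 5, and 75/15 = 5, so r = 5.
Then A·5^0 = 3 gives A = 3, and h(n) = 3·5^n.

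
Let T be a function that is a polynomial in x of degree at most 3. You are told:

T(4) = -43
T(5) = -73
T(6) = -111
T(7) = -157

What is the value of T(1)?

-1

Write T(x) = ax³ + bx² + cx + d; the 4 given values yield a linear system in the 4 coefficients.
Solving, the leading coefficient vanishes, and T(x) = -4x² + 6x - 3.
Then T(1) = -1.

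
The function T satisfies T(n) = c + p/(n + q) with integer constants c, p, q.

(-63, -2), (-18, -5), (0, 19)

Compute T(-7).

(T(n) − c)(n + q) = p for each data point; the three points give a linear system in c and q, then p follows.
Solving: c = -1, q = 3, p = 60, so T(n) = -1 + 60/(n + 3).
Then T(-7) = -1 + 60/(-4) = -16.

-16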